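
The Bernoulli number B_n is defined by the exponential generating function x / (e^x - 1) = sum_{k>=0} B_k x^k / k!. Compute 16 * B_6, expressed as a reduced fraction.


Bernoulli numbers can also be computed recursively via B_0 = 1 and sum_{j=0}^{m} C(m+1, j) B_j = 0 for m >= 1. Odd-index Bernoulli numbers vanish for k >= 3.
Computing B_6 = 1/42, so 16 * B_6 = 16 * 1/42 = 8/21.

8/21


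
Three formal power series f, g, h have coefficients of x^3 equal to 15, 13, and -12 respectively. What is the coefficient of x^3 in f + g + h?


Series addition is componentwise:
15 + 13 + -12
= 16

16


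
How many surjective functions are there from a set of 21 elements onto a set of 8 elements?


By inclusion-exclusion on which target elements are missed, the number of surjections from an n-set onto a k-set is
surj(n, k) = sum_{j=0}^{k} (-1)^j C(k, j) (k - j)^n.
Equivalently surj(n, k) = k! * S(n, k), where S(n, k) is the Stirling number of the second kind.
For n = 21, k = 8:
S(21, 8) = 132511015347084, so
surj = 8! * 132511015347084 = 40320 * 132511015347084 = 5342844138794426880.

5342844138794426880


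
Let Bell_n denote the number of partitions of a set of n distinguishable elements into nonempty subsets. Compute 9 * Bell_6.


Bell_6 can be computed from the Bell triangle or from Dobinski's identity Bell_n = (1/e) * sum_{k>=0} k^n / k!.
Computing Bell_6 = 203.
Then 9 * 203 = 1827.

1827


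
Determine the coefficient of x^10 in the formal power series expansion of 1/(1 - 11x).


The geometric series identity gives 1/(1 - c x) = sum_{k>=0} c^k x^k, so the coefficient of x^k is c^k.
Here c = 11 and k = 10.
Computing: 11^10 = 25937424601

25937424601


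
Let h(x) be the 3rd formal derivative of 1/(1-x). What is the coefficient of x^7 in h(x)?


Differentiating 3 times: d^3/dx^3 [1/(1-x)] = 3!/(1-x)^4.
The expansion 1/(1-x)^4 = sum_{k>=0} C(k+3, 3) x^k, so the coefficient of x^n in 3!/(1-x)^4 is 3! * C(n+3, 3).
For n = 7: 6 * C(10, 3) = 6 * 120 = 720

720


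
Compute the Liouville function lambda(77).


The Liouville function is lambda(k) = (-1)^Omega(k), where Omega(k) counts the prime factors of k with multiplicity.
Factoring: 77 = 7 * 11, so Omega(77) = 2.
lambda(77) = (-1)^2 = 1.

1


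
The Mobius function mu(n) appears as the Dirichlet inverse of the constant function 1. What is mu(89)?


89 = 89 (all distinct primes).
mu(89) = (-1)^1 = -1

-1


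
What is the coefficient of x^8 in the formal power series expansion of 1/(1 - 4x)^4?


The general identity 1/(1 - c x)^r = sum_{k>=0} c^k C(k + r - 1, r - 1) x^k follows by substituting y = c x into 1/(1 - y)^r = sum_{k>=0} C(k + r - 1, r - 1) y^k.
For c = 4, r = 4, k = 8:
4^8 * C(11, 3) = 65536 * 165 = 10813440.

10813440


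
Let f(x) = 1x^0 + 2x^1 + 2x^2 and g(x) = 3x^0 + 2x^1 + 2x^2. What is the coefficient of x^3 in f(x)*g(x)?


Cauchy product at x^3:
2*2 + 2*2
= 8

8


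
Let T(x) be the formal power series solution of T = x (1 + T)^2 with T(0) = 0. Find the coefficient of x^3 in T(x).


Apply the Lagrange inversion formula: if T = x * phi(T) with phi(t) = (1 + t)^2, then [x^n] T = (1/n) [t^(n-1)] phi(t)^n = (1/n) [t^(n-1)] (1 + t)^(2n) = (1/n) C(2n, n-1).
Using the identity C(2n, n-1) = C(2n, n) * n / (n+1), the unscaled factor equals C(2n, n) / (n+1) = C_n, the n-th Catalan number.
For n = 3: C_3 = C(6, 3) / 4 = 20/4 = 5 = 5.

5


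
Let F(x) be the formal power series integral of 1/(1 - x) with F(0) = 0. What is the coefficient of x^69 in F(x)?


1/(1 - x) = sum_{k>=0} x^k. Integrating termwise and using F(0) = 0 gives
F(x) = sum_{k>=0} x^(k+1) / (k+1) = sum_{m>=1} x^m / m = -ln(1 - x).
So the coefficient of x^69 is 1/69 = 1/69.

1/69


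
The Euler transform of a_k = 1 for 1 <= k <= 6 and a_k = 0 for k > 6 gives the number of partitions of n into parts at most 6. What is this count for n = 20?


Partitions of 20 into parts at most 6:
Using generating function (1-x)^(-1)(1-x^2)^(-1)...(1-x^6)^(-1),
the coefficient of x^20 = 282

282


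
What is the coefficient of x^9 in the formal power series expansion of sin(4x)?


The Maclaurin series is sin(t) = sum_{k>=0} (-1)^k t^(2k+1) / (2k+1)!, so substituting t = 4x, only odd powers of x are nonzero, with coefficient of x^(2k+1) equal to (-1)^k 4^(2k+1) / (2k+1)!.
Write 9 = 2*4 + 1, giving the coefficient (-1)^4 * 4^9 / 9! = 262144/362880 = 2048/2835.

2048/2835


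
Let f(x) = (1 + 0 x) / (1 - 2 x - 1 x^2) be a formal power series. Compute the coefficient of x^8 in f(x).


Write f(x) = sum_{k>=0} a_k x^k. Multiplying both sides by 1 - 2 x - 1 x^2 gives
(1 - 2 x - 1 x^2) sum_{k>=0} a_k x^k = 1 + 0 x.
Matching coefficients:
 x^0: a_0 = 1
 x^1: a_1 - 2 a_0 = 0  =>  a_1 = 2*1 + 0 = 2
 x^k (k >= 2): a_k = 2 a_{k-1} + 1 a_{k-2}.
Iterating: a_2 = 5, a_3 = 12, a_4 = 29, a_5 = 70, a_6 = 169, a_7 = 408, a_8 = 985.
So the coefficient of x^8 is 985.

985


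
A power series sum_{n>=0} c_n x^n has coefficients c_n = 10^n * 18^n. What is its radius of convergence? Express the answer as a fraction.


By the root test (Cauchy-Hadamard), the radius is R = 1 / limsup_n |c_n|^(1/n).
Here |c_n|^(1/n) = (10^n * 18^n)^(1/n) = 10 * 18 = 180 for all n.
So R = 1/180 = 1/180.

1/180


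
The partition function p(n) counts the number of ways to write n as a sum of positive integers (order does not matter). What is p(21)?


Using the generating function prod_{k>=1} 1/(1-x^k), we compute p(21).
By dynamic programming over parts 1 through 21:
p(21) = 792

792


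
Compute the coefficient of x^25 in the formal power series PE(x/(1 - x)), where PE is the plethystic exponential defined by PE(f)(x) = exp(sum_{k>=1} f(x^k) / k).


For f(x) = x/(1 - x) we have
sum_{k>=1} f(x^k) / k = sum_{k>=1} (1/k) * x^k / (1 - x^k) = sum_{k, m >= 1} x^(k m) / k,
which after exponentiating simplifies to
PE(x/(1 - x)) = prod_{k>=1} 1 / (1 - x^k).
This is the generating function for the partition function p(n), so the coefficient of x^25 is p(25).
Computing p(25) by dynamic programming over parts 1, 2, ..., 25: p(25) = 1958.

1958


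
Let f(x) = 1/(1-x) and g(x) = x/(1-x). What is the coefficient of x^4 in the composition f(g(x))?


First simplify the composition: f(g(x)) = 1/(1 - x/(1-x)) = (1-x)/((1-x) - x) = (1-x)/(1-2x).
Now extract the coefficient. Write (1-x)/(1-2x) = 1/(1-2x) - x/(1-2x).
The coefficient of x^n in 1/(1-2x) is 2^n, and in x/(1-2x) is 2^(n-1) (for n >= 1).
So the coefficient of x^4 is 2^4 - 2^3 = 16 - 8 = 8.

8


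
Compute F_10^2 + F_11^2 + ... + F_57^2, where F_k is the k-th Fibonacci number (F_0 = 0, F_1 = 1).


There is a standard identity sum_{k=0}^{N} F_k^2 = F_N * F_{N+1} (proved inductively from the telescoping relation F_k^2 = F_k F_{k+1} - F_{k-1} F_k). Then
sum_{k=10}^{57} F_k^2 = F_57 F_58 - F_9 F_10.
Computing: F_57 = 365435296162, F_58 = 591286729879, F_9 = 34, F_10 = 55.
Sum = 365435296162 * 591286729879 - 34 * 55 = 216077041249992859422528.

216077041249992859422528


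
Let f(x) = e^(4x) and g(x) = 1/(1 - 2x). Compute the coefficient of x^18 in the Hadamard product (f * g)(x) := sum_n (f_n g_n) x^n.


Expanding: f_k = 4^k/k! (from e^(4x)) and g_k = 2^k (from 1/(1 - 2x)). So the Hadamard coefficient (f * g)_k = 4^k 2^k / k! = (8)^k / k!.
For k = 18: 8^18/18! = 18014398509481984/6402373705728000 = 274877906944/97692469875.

274877906944/97692469875


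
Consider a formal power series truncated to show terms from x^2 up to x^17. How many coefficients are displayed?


From x^2 to x^17 inclusive, the count is 17 - 2 + 1 = 16.

16


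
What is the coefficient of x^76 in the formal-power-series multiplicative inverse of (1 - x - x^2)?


Let the inverse be f(x) = sum_{k>=0} a_k x^k. From f(x) * (1 - x - x^2) = 1 and matching coefficients:
 x^0: a_0 = 1.
 x^1: a_1 - a_0 = 0, so a_1 = 1.
 x^k (k >= 2): a_k - a_{k-1} - a_{k-2} = 0, i.e. a_k = a_{k-1} + a_{k-2}.
This is the Fibonacci-type recurrence shifted so that a_0 = a_1 = 1.
Iterating: a_0=1, a_1=1, a_2=2, a_3=3, a_4=5, a_5=8, a_6=13, a_7=21, a_8=34, a_9=55, ...
a_76 = 5527939700884757.

5527939700884757


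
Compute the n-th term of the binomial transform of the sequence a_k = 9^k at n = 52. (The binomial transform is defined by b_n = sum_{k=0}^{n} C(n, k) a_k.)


With a_k = 9^k, b_n = sum_{k=0}^{n} C(n, k) 9^k = (1 + 9)^n by the binomial theorem.
For n = 52: (1 + 9)^52 = 10^52 = 10000000000000000000000000000000000000000000000000000.

10000000000000000000000000000000000000000000000000000


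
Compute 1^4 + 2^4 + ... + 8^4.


This power sum has a closed form given by Faulhaber's formula
sum_{k=1}^{m} k^p = (1 / (p + 1)) * sum_{j=0}^{p} C(p + 1, j) B_j m^(p + 1 - j),
but for small m direct computation is fastest:
1 + 16 + 81 + 256 + 625 + 1296 + 2401 + 4096 = 8772.

8772


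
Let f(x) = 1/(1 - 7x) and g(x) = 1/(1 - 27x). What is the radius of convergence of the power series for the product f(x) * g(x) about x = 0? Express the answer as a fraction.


The radius of 1/(1 - 7x) is 1/7 (nearest singularity at x = 1/7), and the radius of 1/(1 - 27x) is 1/27.
The product f(x)*g(x) = 1/((1 - 7x)(1 - 27x)) has singularities at both 1/7 and 1/27, so its radius of convergence is the distance to the nearest one:
min(1/7, 1/27) = 1/27.

1/27


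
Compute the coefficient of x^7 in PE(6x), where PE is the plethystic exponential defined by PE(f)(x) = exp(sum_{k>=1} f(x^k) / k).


With f(x) = 6x, the exponent is sum_{k>=1} 6 x^k / k = 6 * (-ln(1 - x)). Exponentiating:
PE(6x) = exp(-6 ln(1 - x)) = 1/(1 - x)^6.
By the negative binomial expansion, [x^n] 1/(1 - x)^6 = C(n + 5, 5).
For n = 7: C(12, 5) = 792.

792


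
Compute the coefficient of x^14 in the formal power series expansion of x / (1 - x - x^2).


Let f(x) = sum_{k>=0} a_k x^k. Multiplying f(x) * (1 - x - x^2) = x and matching coefficients gives a_0 = 0, a_1 = 1, and a_k = a_{k-1} + a_{k-2} for k >= 2. These are the Fibonacci numbers F_k.
Iterating from F_0 = 0, F_1 = 1:
F_0=0, F_1=1, F_2=1, F_3=2, F_4=3, F_5=5, F_6=8, F_7=13, F_8=21, F_9=34, ...
F_14 = 377.

377


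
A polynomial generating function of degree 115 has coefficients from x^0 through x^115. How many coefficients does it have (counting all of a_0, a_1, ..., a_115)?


A polynomial of degree 115 takes the form a_0 + a_1 x + ... + a_115 x^115.
The number of coefficients is 115 + 1 = 116.

116


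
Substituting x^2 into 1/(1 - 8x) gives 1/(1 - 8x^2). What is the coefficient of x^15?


Since 1/(1 - 8x^2) only has even powers of x,
the coefficient of x^15 (odd) is 0.

0


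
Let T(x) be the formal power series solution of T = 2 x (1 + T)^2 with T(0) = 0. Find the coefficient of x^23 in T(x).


Apply the Lagrange inversion formula: if T = 2 x * phi(T) with phi(t) = (1 + t)^2, then [x^n] T = 2^n * (1/n) [t^(n-1)] phi(t)^n = 2^n * (1/n) [t^(n-1)] (1 + t)^(2n) = 2^n * (1/n) C(2n, n-1).
Using the identity C(2n, n-1) = C(2n, n) * n / (n+1), the unscaled factor equals C(2n, n) / (n+1) = C_n, the n-th Catalan number.
For n = 23: C_23 = C(46, 23) / 24 = 8233430727600/24 = 343059613650.
With the 2^23 = 8388608 factor, the coefficient is 8388608 * 343059613650 = 2877792619541299200.

2877792619541299200


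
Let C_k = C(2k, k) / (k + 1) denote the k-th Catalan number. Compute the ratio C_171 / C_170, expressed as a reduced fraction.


Using C_k = (2k)! / (k! (k+1)!), the ratio C_{k+1}/C_k simplifies to
C_{k+1}/C_k = [(2k+2)! / ((k+1)! (k+2)!)] * [k! (k+1)! / (2k)!]
 = (2k+2)(2k+1) / ((k+1)(k+2)) = 2(2k+1) / (k+2).
For k = 170: 2(2*170 + 1) / (170 + 2) = 682/172 = 341/86.

341/86


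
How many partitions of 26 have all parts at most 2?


Using the generating function (1-x)^(-1)(1-x^2)^(-1),
the coefficient of x^26 counts these restricted partitions.
Result = 14

14


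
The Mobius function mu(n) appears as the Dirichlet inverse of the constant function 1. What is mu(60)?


60 has a squared prime factor, so mu(60) = 0.
Factorization reveals a repeated prime.

0


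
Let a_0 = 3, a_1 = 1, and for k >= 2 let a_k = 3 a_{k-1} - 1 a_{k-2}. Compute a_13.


Iterating the recurrence forward:
a_0 = 3
a_1 = 1
a_2 = 3*1 - 1*3 = 0
a_3 = 3*0 - 1*1 = -1
a_4 = 3*-1 - 1*0 = -3
a_5 = 3*-3 - 1*-1 = -8
a_6 = 3*-8 - 1*-3 = -21
a_7 = 3*-21 - 1*-8 = -55
a_8 = 3*-55 - 1*-21 = -144
a_9 = 3*-144 - 1*-55 = -377
a_10 = 3*-377 - 1*-144 = -987
a_11 = 3*-987 - 1*-377 = -2584
a_12 = 3*-2584 - 1*-987 = -6765
a_13 = 3*-6765 - 1*-2584 = -17711
So a_13 = -17711.

-17711


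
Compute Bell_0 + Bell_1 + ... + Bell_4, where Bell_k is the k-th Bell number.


Recall Bell_k counts set partitions of a k-set (with Bell_0 = 1 by convention).
Bell_0 through Bell_4: 1, 1, 2, 5, 15
Sum = 1 + 1 + 2 + 5 + 15 = 24.

24


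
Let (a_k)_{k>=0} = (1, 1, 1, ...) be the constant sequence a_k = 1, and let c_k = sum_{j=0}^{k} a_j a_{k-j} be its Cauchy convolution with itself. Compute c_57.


Since a_j = 1 for all j >= 0, the convolution sum becomes
c_k = sum_{j=0}^{k} 1 * 1 = 1 * (k + 1).
Equivalently, the generating function of (a_k) is 1/(1 - x) and its square is 1/(1 - x)^2 = sum_{k>=0} 1(k + 1) x^k.
For k = 57: 1 * 58 = 58.

58


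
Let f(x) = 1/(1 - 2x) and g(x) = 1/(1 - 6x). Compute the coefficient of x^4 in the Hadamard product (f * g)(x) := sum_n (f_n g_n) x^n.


f has coefficients f_k = 2^k and g has coefficients g_k = 6^k, so the Hadamard product has coefficient (f*g)_k = 2^k * 6^k = 12^k.
For k = 4: 12^4 = 20736.

20736


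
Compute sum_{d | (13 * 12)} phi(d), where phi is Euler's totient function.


First, 13 * 12 = 156. One classical identity is sum_{d | n} phi(d) = n (each k in [1, n] has a unique gcd with n, and among the k's with gcd(k, n) = n/d there are phi(d) of them). So the sum equals 156. We also verify directly:
Divisors of 156: 1, 2, 3, 4, 6, 12, 13, 26, 39, 52, 78, 156.
phi values: 1, 1, 2, 2, 2, 4, 12, 12, 24, 24, 24, 48.
Sum = 156.

156


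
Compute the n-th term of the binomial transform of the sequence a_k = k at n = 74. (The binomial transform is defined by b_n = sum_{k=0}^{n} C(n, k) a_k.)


With a_k = k, b_n = sum_{k=0}^{n} C(n, k) k. Using k * C(n, k) = n * C(n-1, k-1) gives b_n = n * sum_{k>=1} C(n-1, k-1) = n * 2^(n-1).
For n = 74: 74 * 2^73 = 74 * 9444732965739290427392 = 698910239464707491627008.

698910239464707491627008


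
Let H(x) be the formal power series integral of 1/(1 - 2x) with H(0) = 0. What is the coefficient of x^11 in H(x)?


1/(1 - 2x) = sum_{k>=0} 2^k x^k. Integrating termwise with H(0) = 0:
H(x) = sum_{k>=0} 2^k x^(k+1) / (k+1) = sum_{m>=1} 2^(m-1) x^m / m.
For m = 11: 2^10/11 = 1024/11 = 1024/11.

1024/11


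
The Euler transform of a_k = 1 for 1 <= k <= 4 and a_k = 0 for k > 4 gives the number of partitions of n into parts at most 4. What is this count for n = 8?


Partitions of 8 into parts at most 4:
Using generating function (1-x)^(-1)(1-x^2)^(-1)...(1-x^4)^(-1),
the coefficient of x^8 = 15

15


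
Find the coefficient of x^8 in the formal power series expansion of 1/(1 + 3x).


Write 1/(1 + c x) = 1/(1 - (-c) x) and apply the geometric-series identity
1/(1 - y) = sum_{k>=0} y^k to get 1/(1 + c x) = sum_{k>=0} (-c)^k x^k.
So the coefficient of x^k is (-c)^k = (-1)^k * c^k.
Here c = 3 and k = 8:
(-3)^8 = 1 * 6561 = 6561

6561


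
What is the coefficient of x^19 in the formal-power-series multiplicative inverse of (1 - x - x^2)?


Let the inverse be f(x) = sum_{k>=0} a_k x^k. From f(x) * (1 - x - x^2) = 1 and matching coefficients:
 x^0: a_0 = 1.
 x^1: a_1 - a_0 = 0, so a_1 = 1.
 x^k (k >= 2): a_k - a_{k-1} - a_{k-2} = 0, i.e. a_k = a_{k-1} + a_{k-2}.
This is the Fibonacci-type recurrence shifted so that a_0 = a_1 = 1.
Iterating: a_0=1, a_1=1, a_2=2, a_3=3, a_4=5, a_5=8, a_6=13, a_7=21, a_8=34, a_9=55, ...
a_19 = 6765.

6765


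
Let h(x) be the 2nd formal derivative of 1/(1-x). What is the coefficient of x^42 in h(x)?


Differentiating 2 times: d^2/dx^2 [1/(1-x)] = 2!/(1-x)^3.
The expansion 1/(1-x)^3 = sum_{k>=0} C(k+2, 2) x^k, so the coefficient of x^n in 2!/(1-x)^3 is 2! * C(n+2, 2).
For n = 42: 2 * C(44, 2) = 2 * 946 = 1892

1892


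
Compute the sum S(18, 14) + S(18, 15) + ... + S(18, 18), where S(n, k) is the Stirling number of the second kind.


By definition, S(n, k) counts partitions of an n-set into exactly k nonempty blocks.
Computing row n = 18 for k = 14..18:
S(18, k): 8408778, 367200, 9996, 153, 1
Sum = 8786128.

8786128


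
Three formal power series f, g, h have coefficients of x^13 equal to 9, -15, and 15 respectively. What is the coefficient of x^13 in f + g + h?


Series addition is componentwise:
9 + -15 + 15
= 9

9


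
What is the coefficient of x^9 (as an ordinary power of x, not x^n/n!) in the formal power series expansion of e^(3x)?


The exponential series is e^y = sum_{k>=0} y^k / k!. Substituting y = 3x gives
e^(3x) = sum_{k>=0} 3^k x^k / k!.
So the coefficient of x^n is a^n/n! with a = 3, n = 9:
3^9 / 9! = 19683/362880 = 243/4480

243/4480


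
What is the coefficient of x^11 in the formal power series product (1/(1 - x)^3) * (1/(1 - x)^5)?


Combine the factors: (1/(1 - x)^3) * (1/(1 - x)^5) = 1/(1 - x)^8.
Then use 1/(1 - x)^r = sum_{k>=0} C(k + r - 1, r - 1) x^k with r = 8 and k = 11:
C(18, 7) = 31824.

31824


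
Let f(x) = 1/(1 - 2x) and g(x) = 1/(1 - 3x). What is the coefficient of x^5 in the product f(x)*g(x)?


The coefficient of x^n in f*g is the Cauchy product: sum_{k=0}^{n} a^k * b^(n-k).
With a=2, b=3, n=5:
sum_{k=0}^{5} 2^k * 3^(5-k)
= 665

665


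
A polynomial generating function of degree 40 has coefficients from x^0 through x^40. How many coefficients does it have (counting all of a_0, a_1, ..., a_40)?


A polynomial of degree 40 takes the form a_0 + a_1 x + ... + a_40 x^40.
The number of coefficients is 40 + 1 = 41.

41


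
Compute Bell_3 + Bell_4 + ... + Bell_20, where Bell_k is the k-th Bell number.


Recall Bell_k counts set partitions of a k-set (with Bell_0 = 1 by convention).
Bell_3 through Bell_20: 5, 15, 52, 203, 877, 4140, 21147, 115975, 678570, 4213597, 27644437, 190899322, 1382958545, 10480142147, 82864869804, 682076806159, 5832742205057, 51724158235372
Sum = 5 + 15 + 52 + 203 + 877 + 4140 + 21147 + 115975 + 678570 + 4213597 + 27644437 + 190899322 + 1382958545 + 10480142147 + 82864869804 + 682076806159 + 5832742205057 + 51724158235372 = 58333928795424.

58333928795424


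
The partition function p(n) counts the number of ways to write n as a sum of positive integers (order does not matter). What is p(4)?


Using the generating function prod_{k>=1} 1/(1-x^k), we compute p(4).
By dynamic programming over parts 1 through 4:
p(4) = 5

5


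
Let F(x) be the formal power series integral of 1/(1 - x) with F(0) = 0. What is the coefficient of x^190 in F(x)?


1/(1 - x) = sum_{k>=0} x^k. Integrating termwise and using F(0) = 0 gives
F(x) = sum_{k>=0} x^(k+1) / (k+1) = sum_{m>=1} x^m / m = -ln(1 - x).
So the coefficient of x^190 is 1/190 = 1/190.

1/190


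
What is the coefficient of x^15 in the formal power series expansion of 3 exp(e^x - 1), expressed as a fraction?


exp(e^x - 1) is the exponential generating function for the Bell numbers Bell_k: exp(e^x - 1) = sum_{k>=0} Bell_k x^k / k!.
So the coefficient of x^15 in 3 exp(e^x - 1) is 3 Bell_15 / 15!.
Computing: Bell_15 = 1382958545 and 15! = 1307674368000, giving
3 * 1382958545/1307674368000 = 276591709/87178291200.

276591709/87178291200


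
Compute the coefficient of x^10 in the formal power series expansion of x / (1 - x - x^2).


Let f(x) = sum_{k>=0} a_k x^k. Multiplying f(x) * (1 - x - x^2) = x and matching coefficients gives a_0 = 0, a_1 = 1, and a_k = a_{k-1} + a_{k-2} for k >= 2. These are the Fibonacci numbers F_k.
Iterating from F_0 = 0, F_1 = 1:
F_0=0, F_1=1, F_2=1, F_3=2, F_4=3, F_5=5, F_6=8, F_7=13, F_8=21, F_9=34, ...
F_10 = 55.

55


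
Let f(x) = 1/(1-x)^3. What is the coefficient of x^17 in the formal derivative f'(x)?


Differentiate: d/dx [ 1/(1-x)^r ] = r / (1-x)^(r+1).
Here r = 3, so f'(x) = 3 / (1-x)^4.
The expansion of 1/(1-x)^(r+1) has coefficient of x^n equal to C(n+r, r).
So the coefficient of x^17 in f'(x) is
3 * C(20, 3) = 3 * 1140 = 3420

3420


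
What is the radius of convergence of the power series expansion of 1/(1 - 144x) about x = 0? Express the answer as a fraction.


Expanding 1/(1 - 144x) = sum_{k>=0} 144^k x^k, the series converges when |144x| < 1, i.e., |x| < 1/144.
So the radius of convergence is 1/144 = 1/144.

1/144


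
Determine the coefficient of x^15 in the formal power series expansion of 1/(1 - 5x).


The geometric series identity gives 1/(1 - c x) = sum_{k>=0} c^k x^k, so the coefficient of x^k is c^k.
Here c = 5 and k = 15.
Computing: 5^15 = 30517578125

30517578125


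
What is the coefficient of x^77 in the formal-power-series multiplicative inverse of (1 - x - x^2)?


Let the inverse be f(x) = sum_{k>=0} a_k x^k. From f(x) * (1 - x - x^2) = 1 and matching coefficients:
 x^0: a_0 = 1.
 x^1: a_1 - a_0 = 0, so a_1 = 1.
 x^k (k >= 2): a_k - a_{k-1} - a_{k-2} = 0, i.e. a_k = a_{k-1} + a_{k-2}.
This is the Fibonacci-type recurrence shifted so that a_0 = a_1 = 1.
Iterating: a_0=1, a_1=1, a_2=2, a_3=3, a_4=5, a_5=8, a_6=13, a_7=21, a_8=34, a_9=55, ...
a_77 = 8944394323791464.

8944394323791464


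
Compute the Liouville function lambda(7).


The Liouville function is lambda(k) = (-1)^Omega(k), where Omega(k) counts the prime factors of k with multiplicity.
Factoring: 7 = 7, so Omega(7) = 1.
lambda(7) = (-1)^1 = -1.

-1


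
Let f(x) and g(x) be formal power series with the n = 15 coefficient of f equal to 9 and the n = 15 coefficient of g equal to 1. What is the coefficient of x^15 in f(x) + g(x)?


Addition of formal power series is termwise.
The coefficient of x^15 in f + g = 9 + 1
= 10

10


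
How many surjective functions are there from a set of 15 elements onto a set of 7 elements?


By inclusion-exclusion on which target elements are missed, the number of surjections from an n-set onto a k-set is
surj(n, k) = sum_{j=0}^{k} (-1)^j C(k, j) (k - j)^n.
Equivalently surj(n, k) = k! * S(n, k), where S(n, k) is the Stirling number of the second kind.
For n = 15, k = 7:
S(15, 7) = 408741333, so
surj = 7! * 408741333 = 5040 * 408741333 = 2060056318320.

2060056318320


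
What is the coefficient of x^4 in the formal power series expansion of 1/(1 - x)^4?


The expansion 1/(1 - x)^r = sum_{k>=0} C(k + r - 1, r - 1) x^k follows from the multiset / negative-binomial theorem (or from repeated differentiation of the geometric series).
For r = 4 and k = 4:
C(7, 3) = 5040 / (6 * 24) = 35.

35


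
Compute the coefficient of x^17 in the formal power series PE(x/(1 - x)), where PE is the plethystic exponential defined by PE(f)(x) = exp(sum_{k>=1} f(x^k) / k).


For f(x) = x/(1 - x) we have
sum_{k>=1} f(x^k) / k = sum_{k>=1} (1/k) * x^k / (1 - x^k) = sum_{k, m >= 1} x^(k m) / k,
which after exponentiating simplifies to
PE(x/(1 - x)) = prod_{k>=1} 1 / (1 - x^k).
This is the generating function for the partition function p(n), so the coefficient of x^17 is p(17).
Computing p(17) by dynamic programming over parts 1, 2, ..., 17: p(17) = 297.

297


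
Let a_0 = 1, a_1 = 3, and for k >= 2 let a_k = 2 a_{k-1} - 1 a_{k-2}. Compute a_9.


Iterating the recurrence forward:
a_0 = 1
a_1 = 3
a_2 = 2*3 - 1*1 = 5
a_3 = 2*5 - 1*3 = 7
a_4 = 2*7 - 1*5 = 9
a_5 = 2*9 - 1*7 = 11
a_6 = 2*11 - 1*9 = 13
a_7 = 2*13 - 1*11 = 15
a_8 = 2*15 - 1*13 = 17
a_9 = 2*17 - 1*15 = 19
So a_9 = 19.

19


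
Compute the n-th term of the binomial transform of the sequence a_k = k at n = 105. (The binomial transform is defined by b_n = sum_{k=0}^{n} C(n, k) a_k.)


With a_k = k, b_n = sum_{k=0}^{n} C(n, k) k. Using k * C(n, k) = n * C(n-1, k-1) gives b_n = n * sum_{k>=1} C(n-1, k-1) = n * 2^(n-1).
For n = 105: 105 * 2^104 = 105 * 20282409603651670423947251286016 = 2129653008383425394514461385031680.

2129653008383425394514461385031680


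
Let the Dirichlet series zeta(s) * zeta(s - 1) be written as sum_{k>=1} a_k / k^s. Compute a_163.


Convolution gives a_k = sum_{d | k} d * 1 = sum_{d | k} d = sigma(k), the sum of positive divisors of k.
For k = 163, the divisors are 1, 163, so
sigma(163) = 1 + 163 = 164.

164


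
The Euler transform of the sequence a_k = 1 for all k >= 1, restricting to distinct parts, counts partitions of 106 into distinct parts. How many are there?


Partitions of 106 into distinct parts can be computed via generating function.
Product (1+x)(1+x^2)(1+x^3)...
The coefficient of x^106 = 728260

728260


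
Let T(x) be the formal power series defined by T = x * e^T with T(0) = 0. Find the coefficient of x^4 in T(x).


Apply the Lagrange inversion formula: if T = x * phi(T) with phi(t) = e^t, then
[x^n] T = (1/n) [t^(n-1)] phi(t)^n = (1/n) [t^(n-1)] e^(n t) = (1/n) * n^(n-1) / (n-1)! = n^(n-1) / n!.
When c = 1 this is the Cayley count of rooted labeled trees on n vertices, divided by n!.
For n = 4: 4^3 / 4! = 64/24 = 8/3.

8/3


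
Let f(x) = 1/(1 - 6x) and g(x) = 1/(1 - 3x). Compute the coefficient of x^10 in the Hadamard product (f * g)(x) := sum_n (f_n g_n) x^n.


f has coefficients f_k = 6^k and g has coefficients g_k = 3^k, so the Hadamard product has coefficient (f*g)_k = 6^k * 3^k = 18^k.
For k = 10: 18^10 = 3570467226624.

3570467226624


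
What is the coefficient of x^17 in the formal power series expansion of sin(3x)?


The Maclaurin series is sin(t) = sum_{k>=0} (-1)^k t^(2k+1) / (2k+1)!, so substituting t = 3x, only odd powers of x are nonzero, with coefficient of x^(2k+1) equal to (-1)^k 3^(2k+1) / (2k+1)!.
Write 17 = 2*8 + 1, giving the coefficient (-1)^8 * 3^17 / 17! = 129140163/355687428096000 = 177147/487911424000.

177147/487911424000


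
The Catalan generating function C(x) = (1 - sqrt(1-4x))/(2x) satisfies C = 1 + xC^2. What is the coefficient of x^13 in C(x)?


Substituting x -> x scales the n-th coefficient by 1, so [x^13] C(x) = C_13.
C_13 = C(2*13, 13)/(14) = 10400600/14 = 742900.
= 742900.

742900


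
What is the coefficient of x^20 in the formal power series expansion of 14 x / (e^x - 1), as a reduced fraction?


The exponential generating function for Bernoulli numbers is
x / (e^x - 1) = sum_{k>=0} B_k x^k / k!.
So the coefficient of x^20 in 14 x / (e^x - 1) is 14 B_20 / 20!.
Computing: B_20 = -174611/330, 20! = 2432902008176640000, giving
14 * -174611/330 / 2432902008176640000 = -174611/57346975907020800000.

-174611/57346975907020800000


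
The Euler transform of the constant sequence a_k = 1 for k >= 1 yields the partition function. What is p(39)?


The Euler transform converts the sequence a_k = 1 into the number of integer partitions.
Using the recurrence or dynamic programming:
p(39) = 31185

31185


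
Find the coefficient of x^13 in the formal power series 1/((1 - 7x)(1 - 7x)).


By partial fractions or Cauchy convolution:
The coefficient equals sum_{k=0}^{13} 7^k * 7^(13-k).
= 1356446145698

1356446145698


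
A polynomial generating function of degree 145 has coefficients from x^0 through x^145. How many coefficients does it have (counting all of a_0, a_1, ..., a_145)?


A polynomial of degree 145 takes the form a_0 + a_1 x + ... + a_145 x^145.
The number of coefficients is 145 + 1 = 146.

146


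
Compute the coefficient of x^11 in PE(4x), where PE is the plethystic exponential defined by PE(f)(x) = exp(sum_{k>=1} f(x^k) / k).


With f(x) = 4x, the exponent is sum_{k>=1} 4 x^k / k = 4 * (-ln(1 - x)). Exponentiating:
PE(4x) = exp(-4 ln(1 - x)) = 1/(1 - x)^4.
By the negative binomial expansion, [x^n] 1/(1 - x)^4 = C(n + 3, 3).
For n = 11: C(14, 3) = 364.

364


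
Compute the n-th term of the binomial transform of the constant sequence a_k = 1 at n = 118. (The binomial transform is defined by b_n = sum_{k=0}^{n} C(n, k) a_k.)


With a_k = 1 for all k, b_n = sum_{k=0}^{n} C(n, k) = 2^n by the binomial theorem.
For n = 118: 2^118 = 332306998946228968225951765070086144.

332306998946228968225951765070086144


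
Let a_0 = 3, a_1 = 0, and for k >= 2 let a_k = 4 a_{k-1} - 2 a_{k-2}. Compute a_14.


Iterating the recurrence forward:
a_0 = 3
a_1 = 0
a_2 = 4*0 - 2*3 = -6
a_3 = 4*-6 - 2*0 = -24
a_4 = 4*-24 - 2*-6 = -84
a_5 = 4*-84 - 2*-24 = -288
a_6 = 4*-288 - 2*-84 = -984
a_7 = 4*-984 - 2*-288 = -3360
a_8 = 4*-3360 - 2*-984 = -11472
a_9 = 4*-11472 - 2*-3360 = -39168
a_10 = 4*-39168 - 2*-11472 = -133728
a_11 = 4*-133728 - 2*-39168 = -456576
a_12 = 4*-456576 - 2*-133728 = -1558848
a_13 = 4*-1558848 - 2*-456576 = -5322240
a_14 = 4*-5322240 - 2*-1558848 = -18171264
So a_14 = -18171264.

-18171264


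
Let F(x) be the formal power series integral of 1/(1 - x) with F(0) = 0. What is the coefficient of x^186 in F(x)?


1/(1 - x) = sum_{k>=0} x^k. Integrating termwise and using F(0) = 0 gives
F(x) = sum_{k>=0} x^(k+1) / (k+1) = sum_{m>=1} x^m / m = -ln(1 - x).
So the coefficient of x^186 is 1/186 = 1/186.

1/186


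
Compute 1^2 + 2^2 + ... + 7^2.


This power sum has a closed form given by Faulhaber's formula
sum_{k=1}^{m} k^p = (1 / (p + 1)) * sum_{j=0}^{p} C(p + 1, j) B_j m^(p + 1 - j),
but for small m direct computation is fastest:
1 + 4 + 9 + 16 + 25 + 36 + 49 = 140.

140


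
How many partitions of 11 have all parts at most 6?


Using the generating function (1-x)^(-1)(1-x^2)^(-1)...(1-x^6)^(-1),
the coefficient of x^11 counts these restricted partitions.
Result = 44

44


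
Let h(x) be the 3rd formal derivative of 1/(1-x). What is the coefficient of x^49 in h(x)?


Differentiating 3 times: d^3/dx^3 [1/(1-x)] = 3!/(1-x)^4.
The expansion 1/(1-x)^4 = sum_{k>=0} C(k+3, 3) x^k, so the coefficient of x^n in 3!/(1-x)^4 is 3! * C(n+3, 3).
For n = 49: 6 * C(52, 3) = 6 * 22100 = 132600

132600


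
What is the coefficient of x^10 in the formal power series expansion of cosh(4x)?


The Maclaurin series is cosh(t) = sum_{m>=0} t^(2m) / (2m)!, so substituting t = 4x, only even powers of x are nonzero, with coefficient of x^(2m) equal to 4^(2m) / (2m)!.
For x^10 the coefficient is 4^10/10! = 1048576/3628800 = 4096/14175.

4096/14175


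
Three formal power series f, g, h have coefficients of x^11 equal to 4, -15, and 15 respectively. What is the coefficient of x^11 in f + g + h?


Series addition is componentwise:
4 + -15 + 15
= 4

4


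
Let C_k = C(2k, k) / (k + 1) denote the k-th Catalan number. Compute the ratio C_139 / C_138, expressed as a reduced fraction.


Using C_k = (2k)! / (k! (k+1)!), the ratio C_{k+1}/C_k simplifies to
C_{k+1}/C_k = [(2k+2)! / ((k+1)! (k+2)!)] * [k! (k+1)! / (2k)!]
 = (2k+2)(2k+1) / ((k+1)(k+2)) = 2(2k+1) / (k+2).
For k = 138: 2(2*138 + 1) / (138 + 2) = 554/140 = 277/70.

277/70


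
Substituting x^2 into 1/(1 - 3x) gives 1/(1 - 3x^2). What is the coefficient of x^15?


Since 1/(1 - 3x^2) only has even powers of x,
the coefficient of x^15 (odd) is 0.

0


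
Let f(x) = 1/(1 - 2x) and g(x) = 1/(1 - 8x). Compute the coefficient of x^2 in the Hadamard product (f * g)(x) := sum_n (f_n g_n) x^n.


f has coefficients f_k = 2^k and g has coefficients g_k = 8^k, so the Hadamard product has coefficient (f*g)_k = 2^k * 8^k = 16^k.
For k = 2: 16^2 = 256.

256


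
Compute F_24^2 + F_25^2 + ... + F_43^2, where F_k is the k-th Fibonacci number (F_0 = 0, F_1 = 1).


There is a standard identity sum_{k=0}^{N} F_k^2 = F_N * F_{N+1} (proved inductively from the telescoping relation F_k^2 = F_k F_{k+1} - F_{k-1} F_k). Then
sum_{k=24}^{43} F_k^2 = F_43 F_44 - F_23 F_24.
Computing: F_43 = 433494437, F_44 = 701408733, F_23 = 28657, F_24 = 46368.
Sum = 433494437 * 701408733 - 28657 * 46368 = 304056782489950545.

304056782489950545


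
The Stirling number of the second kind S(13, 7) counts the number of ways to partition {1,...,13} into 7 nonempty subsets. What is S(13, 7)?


Using the explicit formula S(n,k) = (1/k!) sum_{j=0}^{k} (-1)^(k-j) C(k,j) j^n:
S(13, 7) = 5715424
Equivalently, S(n,k) is n! times the coefficient of x^n in the EGF (e^x - 1)^k / k!.

5715424


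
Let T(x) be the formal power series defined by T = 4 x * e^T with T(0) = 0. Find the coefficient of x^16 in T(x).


Apply the Lagrange inversion formula: if T = 4 x * phi(T) with phi(t) = e^t, then
[x^n] T = 4^n * (1/n) [t^(n-1)] phi(t)^n = 4^n * (1/n) [t^(n-1)] e^(n t) = 4^n * (1/n) * n^(n-1) / (n-1)! = 4^n * n^(n-1) / n!.
When c = 1 this is the Cayley count of rooted labeled trees on n vertices, divided by n!.
For n = 16: 4^16 * 16^15 / 16! = 4294967296 * 1152921504606846976/20922789888000 = 151115727451828646838272/638512875.

151115727451828646838272/638512875


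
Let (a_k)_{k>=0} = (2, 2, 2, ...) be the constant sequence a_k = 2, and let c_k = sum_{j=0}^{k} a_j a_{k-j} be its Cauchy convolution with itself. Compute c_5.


Since a_j = 2 for all j >= 0, the convolution sum becomes
c_k = sum_{j=0}^{k} 2 * 2 = 4 * (k + 1).
Equivalently, the generating function of (a_k) is 2/(1 - x) and its square is 4/(1 - x)^2 = sum_{k>=0} 4(k + 1) x^k.
For k = 5: 4 * 6 = 24.

24


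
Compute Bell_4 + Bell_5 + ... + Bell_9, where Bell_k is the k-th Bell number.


Recall Bell_k counts set partitions of a k-set (with Bell_0 = 1 by convention).
Bell_4 through Bell_9: 15, 52, 203, 877, 4140, 21147
Sum = 15 + 52 + 203 + 877 + 4140 + 21147 = 26434.

26434


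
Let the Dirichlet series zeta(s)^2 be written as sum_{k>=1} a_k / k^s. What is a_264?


The Dirichlet convolution of the constant function 1 with itself gives (1 * 1)(k) = sum_{d | k} 1 = d(k), the number of positive divisors of k.
Since zeta(s) = sum_{k>=1} 1/k^s, we have zeta(s)^2 = sum_{k>=1} d(k)/k^s, so a_k = d(k).
For k = 264: the divisors are 1, 2, 3, 4, 6, 8, 11, 12, 22, 24, 33, 44, 66, 88, 132, 264.
Count = 16.

16


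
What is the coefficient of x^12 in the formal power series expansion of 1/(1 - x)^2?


The expansion 1/(1 - x)^r = sum_{k>=0} C(k + r - 1, r - 1) x^k follows from the multiset / negative-binomial theorem (or from repeated differentiation of the geometric series).
For r = 2 and k = 12:
C(13, 1) = 6227020800 / (1 * 479001600) = 13.

13


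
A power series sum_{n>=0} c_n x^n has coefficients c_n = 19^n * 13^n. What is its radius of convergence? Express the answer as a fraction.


By the root test (Cauchy-Hadamard), the radius is R = 1 / limsup_n |c_n|^(1/n).
Here |c_n|^(1/n) = (19^n * 13^n)^(1/n) = 19 * 13 = 247 for all n.
So R = 1/247 = 1/247.

1/247


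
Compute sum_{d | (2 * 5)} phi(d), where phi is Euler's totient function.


First, 2 * 5 = 10. One classical identity is sum_{d | n} phi(d) = n (each k in [1, n] has a unique gcd with n, and among the k's with gcd(k, n) = n/d there are phi(d) of them). So the sum equals 10. We also verify directly:
Divisors of 10: 1, 2, 5, 10.
phi values: 1, 1, 4, 4.
Sum = 10.

10


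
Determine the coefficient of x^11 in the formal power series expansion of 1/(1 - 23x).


The geometric series identity gives 1/(1 - c x) = sum_{k>=0} c^k x^k, so the coefficient of x^k is c^k.
Here c = 23 and k = 11.
Computing: 23^11 = 952809757913927

952809757913927


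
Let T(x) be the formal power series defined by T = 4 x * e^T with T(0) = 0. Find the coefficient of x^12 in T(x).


Apply the Lagrange inversion formula: if T = 4 x * phi(T) with phi(t) = e^t, then
[x^n] T = 4^n * (1/n) [t^(n-1)] phi(t)^n = 4^n * (1/n) [t^(n-1)] e^(n t) = 4^n * (1/n) * n^(n-1) / (n-1)! = 4^n * n^(n-1) / n!.
When c = 1 this is the Cayley count of rooted labeled trees on n vertices, divided by n!.
For n = 12: 4^12 * 12^11 / 12! = 16777216 * 743008370688/479001600 = 50096498540544/1925.

50096498540544/1925


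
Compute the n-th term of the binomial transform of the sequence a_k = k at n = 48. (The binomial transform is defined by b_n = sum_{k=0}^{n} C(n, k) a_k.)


With a_k = k, b_n = sum_{k=0}^{n} C(n, k) k. Using k * C(n, k) = n * C(n-1, k-1) gives b_n = n * sum_{k>=1} C(n-1, k-1) = n * 2^(n-1).
For n = 48: 48 * 2^47 = 48 * 140737488355328 = 6755399441055744.

6755399441055744


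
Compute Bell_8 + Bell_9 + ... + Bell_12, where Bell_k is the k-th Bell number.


Recall Bell_k counts set partitions of a k-set (with Bell_0 = 1 by convention).
Bell_8 through Bell_12: 4140, 21147, 115975, 678570, 4213597
Sum = 4140 + 21147 + 115975 + 678570 + 4213597 = 5033429.

5033429


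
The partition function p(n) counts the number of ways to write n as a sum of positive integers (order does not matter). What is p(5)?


Using the generating function prod_{k>=1} 1/(1-x^k), we compute p(5).
By dynamic programming over parts 1 through 5:
p(5) = 7

7


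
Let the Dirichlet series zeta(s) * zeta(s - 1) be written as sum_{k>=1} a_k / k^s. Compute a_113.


Convolution gives a_k = sum_{d | k} d * 1 = sum_{d | k} d = sigma(k), the sum of positive divisors of k.
For k = 113, the divisors are 1, 113, so
sigma(113) = 1 + 113 = 114.

114


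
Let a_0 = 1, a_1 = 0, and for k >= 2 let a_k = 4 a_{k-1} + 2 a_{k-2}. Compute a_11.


Iterating the recurrence forward:
a_0 = 1
a_1 = 0
a_2 = 4*0 + 2*1 = 2
a_3 = 4*2 + 2*0 = 8
a_4 = 4*8 + 2*2 = 36
a_5 = 4*36 + 2*8 = 160
a_6 = 4*160 + 2*36 = 712
a_7 = 4*712 + 2*160 = 3168
a_8 = 4*3168 + 2*712 = 14096
a_9 = 4*14096 + 2*3168 = 62720
a_10 = 4*62720 + 2*14096 = 279072
a_11 = 4*279072 + 2*62720 = 1241728
So a_11 = 1241728.

1241728


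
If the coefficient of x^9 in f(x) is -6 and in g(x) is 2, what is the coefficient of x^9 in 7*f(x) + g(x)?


Scalar multiplication scales coefficients: 7 * -6 = -42.
Then add the g coefficient: -42 + 2
= -40

-40


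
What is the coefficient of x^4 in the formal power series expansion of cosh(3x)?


The Maclaurin series is cosh(t) = sum_{m>=0} t^(2m) / (2m)!, so substituting t = 3x, only even powers of x are nonzero, with coefficient of x^(2m) equal to 3^(2m) / (2m)!.
For x^4 the coefficient is 3^4/4! = 81/24 = 27/8.

27/8


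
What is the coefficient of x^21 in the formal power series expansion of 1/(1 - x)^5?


The negative binomial / multiset identity is
1/(1 - x)^r = sum_{k>=0} C(k + r - 1, r - 1) x^k.
Here r = 5 and k = 21, so the coefficient is
C(21 + 4, 4) = C(25, 4)
= 12650

12650


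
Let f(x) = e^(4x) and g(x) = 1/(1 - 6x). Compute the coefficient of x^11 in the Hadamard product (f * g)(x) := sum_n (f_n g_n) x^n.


Expanding: f_k = 4^k/k! (from e^(4x)) and g_k = 6^k (from 1/(1 - 6x)). So the Hadamard coefficient (f * g)_k = 4^k 6^k / k! = (24)^k / k!.
For k = 11: 24^11/11! = 1521681143169024/39916800 = 73383542784/1925.

73383542784/1925


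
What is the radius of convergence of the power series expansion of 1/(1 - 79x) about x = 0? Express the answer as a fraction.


Expanding 1/(1 - 79x) = sum_{k>=0} 79^k x^k, the series converges when |79x| < 1, i.e., |x| < 1/79.
So the radius of convergence is 1/79 = 1/79.

1/79


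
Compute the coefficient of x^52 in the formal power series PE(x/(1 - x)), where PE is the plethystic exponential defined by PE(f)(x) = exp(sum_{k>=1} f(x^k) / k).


For f(x) = x/(1 - x) we have
sum_{k>=1} f(x^k) / k = sum_{k>=1} (1/k) * x^k / (1 - x^k) = sum_{k, m >= 1} x^(k m) / k,
which after exponentiating simplifies to
PE(x/(1 - x)) = prod_{k>=1} 1 / (1 - x^k).
This is the generating function for the partition function p(n), so the coefficient of x^52 is p(52).
Computing p(52) by dynamic programming over parts 1, 2, ..., 52: p(52) = 281589.

281589


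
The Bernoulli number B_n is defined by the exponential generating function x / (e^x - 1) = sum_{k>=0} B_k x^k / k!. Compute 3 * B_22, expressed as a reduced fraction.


Bernoulli numbers can also be computed recursively via B_0 = 1 and sum_{j=0}^{m} C(m+1, j) B_j = 0 for m >= 1. Odd-index Bernoulli numbers vanish for k >= 3.
Computing B_22 = 854513/138, so 3 * B_22 = 3 * 854513/138 = 854513/46.

854513/46


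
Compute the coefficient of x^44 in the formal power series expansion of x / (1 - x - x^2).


Let f(x) = sum_{k>=0} a_k x^k. Multiplying f(x) * (1 - x - x^2) = x and matching coefficients gives a_0 = 0, a_1 = 1, and a_k = a_{k-1} + a_{k-2} for k >= 2. These are the Fibonacci numbers F_k.
Iterating from F_0 = 0, F_1 = 1:
F_0=0, F_1=1, F_2=1, F_3=2, F_4=3, F_5=5, F_6=8, F_7=13, F_8=21, F_9=34, ...
F_44 = 701408733.

701408733
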